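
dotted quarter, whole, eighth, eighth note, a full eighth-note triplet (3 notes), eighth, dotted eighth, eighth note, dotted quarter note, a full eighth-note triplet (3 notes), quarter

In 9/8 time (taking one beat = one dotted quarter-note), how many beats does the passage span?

One dotted quarter-note beat = 6 sixteenth notes.
Each duration in sixteenth notes: dotted quarter = 6; whole = 16; eighth = 2; eighth note = 2; a full eighth-note triplet (3 notes) (three triplet eighths span one quarter) = 4; eighth = 2; dotted eighth = 3; eighth note = 2; dotted quarter note = 6; a full eighth-note triplet (3 notes) (three triplet eighths span one quarter) = 4; quarter = 4.
Adding: 6 + 16 + 2 + 2 + 4 + 2 + 3 + 2 + 6 + 4 + 4 = 51.
51 ÷ 6 = 8.5 beats.

8.5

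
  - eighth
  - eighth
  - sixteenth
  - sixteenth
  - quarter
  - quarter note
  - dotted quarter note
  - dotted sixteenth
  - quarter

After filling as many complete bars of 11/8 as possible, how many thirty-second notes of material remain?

7

One bar of 11/8 = 44 thirty-second notes.
Working in thirty-second notes: eighth = 4; eighth = 4; sixteenth = 2; sixteenth = 2; quarter = 8; quarter note = 8; dotted quarter note = 12; dotted sixteenth = 3; quarter = 8.
Altogether 4 + 4 + 2 + 2 + 8 + 8 + 12 + 3 + 8 = 51.
51 ÷ 44 = 1 complete bar with 7 thirty-second notes remaining.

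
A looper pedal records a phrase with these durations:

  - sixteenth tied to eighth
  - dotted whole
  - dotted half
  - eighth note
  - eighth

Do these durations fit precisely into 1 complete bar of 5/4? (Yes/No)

No

One bar of 5/4 = 20 sixteenth notes.
In sixteenth notes: sixteenth tied to eighth (sixteenth + eighth) = 3; dotted whole = 24; dotted half = 12; eighth note = 2; eighth = 2.
Sum: 3 + 24 + 12 + 2 + 2 = 43.
43 exceeds 20, so the answer is No.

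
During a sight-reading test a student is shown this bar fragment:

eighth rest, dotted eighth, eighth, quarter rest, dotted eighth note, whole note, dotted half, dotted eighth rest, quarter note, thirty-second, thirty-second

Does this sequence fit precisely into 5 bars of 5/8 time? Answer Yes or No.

One bar of 5/8 = 20 thirty-second notes, so 5 bars = 100.
Each duration in thirty-second notes: eighth rest = 4; dotted eighth = 6; eighth = 4; quarter rest = 8; dotted eighth note = 6; whole note = 32; dotted half = 24; dotted eighth rest = 6; quarter note = 8; thirty-second = 1; thirty-second = 1.
Altogether 4 + 6 + 4 + 8 + 6 + 32 + 24 + 6 + 8 + 1 + 1 = 100.
100 equals 100, so the answer is Yes.

Yes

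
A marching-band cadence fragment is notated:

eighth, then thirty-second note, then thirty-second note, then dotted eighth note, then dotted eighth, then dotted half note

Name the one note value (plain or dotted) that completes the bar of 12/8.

dotted eighth note

The bar of 12/8 = 48 thirty-second notes.
Each duration in thirty-second notes: eighth = 4; thirty-second note = 1; thirty-second note = 1; dotted eighth note = 6; dotted eighth = 6; dotted half note = 24.
Altogether 4 + 1 + 1 + 6 + 6 + 24 = 42.
Remaining: 48 − 42 = 6 thirty-second notes, which is a dotted eighth note.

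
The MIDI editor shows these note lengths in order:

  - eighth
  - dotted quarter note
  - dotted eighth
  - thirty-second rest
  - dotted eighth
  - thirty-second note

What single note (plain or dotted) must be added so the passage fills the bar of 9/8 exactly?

The bar of 9/8 = 36 thirty-second notes.
Express everything in thirty-second notes: eighth = 4; dotted quarter note = 12; dotted eighth = 6; thirty-second rest = 1; dotted eighth = 6; thirty-second note = 1.
Altogether 4 + 12 + 6 + 1 + 6 + 1 = 30.
Remaining: 36 − 30 = 6 thirty-second notes, which is a dotted eighth note.

dotted eighth note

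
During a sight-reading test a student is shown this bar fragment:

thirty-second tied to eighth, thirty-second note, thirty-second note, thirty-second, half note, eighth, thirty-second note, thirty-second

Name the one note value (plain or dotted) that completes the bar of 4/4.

sixteenth note

The bar of 4/4 = 32 thirty-second notes.
In thirty-second notes: thirty-second tied to eighth (thirty-second + eighth) = 5; thirty-second note = 1; thirty-second note = 1; thirty-second = 1; half note = 16; eighth = 4; thirty-second note = 1; thirty-second = 1.
Total: 5 + 1 + 1 + 1 + 16 + 4 + 1 + 1 = 30.
Remaining: 32 − 30 = 2 thirty-second notes, which is a sixteenth note.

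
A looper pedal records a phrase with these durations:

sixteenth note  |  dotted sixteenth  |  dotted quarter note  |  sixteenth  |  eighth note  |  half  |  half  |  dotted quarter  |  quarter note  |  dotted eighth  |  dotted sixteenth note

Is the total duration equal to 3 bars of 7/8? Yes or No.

Yes

One bar of 7/8 = 28 thirty-second notes, so 3 bars = 84.
Working in thirty-second notes: sixteenth note = 2; dotted sixteenth = 3; dotted quarter note = 12; sixteenth = 2; eighth note = 4; half = 16; half = 16; dotted quarter = 12; quarter note = 8; dotted eighth = 6; dotted sixteenth note = 3.
Sum: 2 + 3 + 12 + 2 + 4 + 16 + 16 + 12 + 8 + 6 + 3 = 84.
84 equals 84, so the answer is Yes.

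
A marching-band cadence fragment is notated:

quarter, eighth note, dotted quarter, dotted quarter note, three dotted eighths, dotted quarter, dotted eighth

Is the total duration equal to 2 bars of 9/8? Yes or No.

Yes

One bar of 9/8 = 18 sixteenth notes, so 2 bars = 36.
Each duration in sixteenth notes: quarter = 4; eighth note = 2; dotted quarter = 6; dotted quarter note = 6; dotted eighth = 3; dotted eighth = 3; dotted eighth = 3; dotted quarter = 6; dotted eighth = 3.
Altogether 4 + 2 + 6 + 6 + 3 + 3 + 3 + 6 + 3 = 36.
36 equals 36, so the answer is Yes.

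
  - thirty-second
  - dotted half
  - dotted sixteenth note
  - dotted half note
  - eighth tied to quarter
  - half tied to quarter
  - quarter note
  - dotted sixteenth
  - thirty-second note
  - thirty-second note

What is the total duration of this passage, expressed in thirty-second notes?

101

Convert each value to thirty-second notes: thirty-second = 1; dotted half = 24; dotted sixteenth note = 3; dotted half note = 24; eighth tied to quarter (eighth + quarter) = 12; half tied to quarter (half + quarter) = 24; quarter note = 8; dotted sixteenth = 3; thirty-second note = 1; thirty-second note = 1.
Adding: 1 + 24 + 3 + 24 + 12 + 24 + 8 + 3 + 1 + 1 = 101 thirty-second notes.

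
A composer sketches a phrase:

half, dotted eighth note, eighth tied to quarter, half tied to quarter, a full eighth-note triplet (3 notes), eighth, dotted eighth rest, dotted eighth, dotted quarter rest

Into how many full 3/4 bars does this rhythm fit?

One bar of 3/4 = 12 sixteenth notes.
Express everything in sixteenth notes: half = 8; dotted eighth note = 3; eighth tied to quarter (eighth + quarter) = 6; half tied to quarter (half + quarter) = 12; a full eighth-note triplet (3 notes) (three triplet eighths span one quarter) = 4; eighth = 2; dotted eighth rest = 3; dotted eighth = 3; dotted quarter rest = 6.
Adding: 8 + 3 + 6 + 12 + 4 + 2 + 3 + 3 + 6 = 47.
47 ÷ 12 = 3 complete bars with 11 left over.

3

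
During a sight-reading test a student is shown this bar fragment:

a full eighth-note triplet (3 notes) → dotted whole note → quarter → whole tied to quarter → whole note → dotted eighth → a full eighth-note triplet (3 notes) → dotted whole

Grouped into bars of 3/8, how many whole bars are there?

16

One bar of 3/8 = 6 sixteenth notes.
Convert each value to sixteenth notes: a full eighth-note triplet (3 notes) (three triplet eighths span one quarter) = 4; dotted whole note = 24; quarter = 4; whole tied to quarter (whole + quarter) = 20; whole note = 16; dotted eighth = 3; a full eighth-note triplet (3 notes) (three triplet eighths span one quarter) = 4; dotted whole = 24.
Total: 4 + 24 + 4 + 20 + 16 + 3 + 4 + 24 = 99.
99 ÷ 6 = 16 complete bars with 3 left over.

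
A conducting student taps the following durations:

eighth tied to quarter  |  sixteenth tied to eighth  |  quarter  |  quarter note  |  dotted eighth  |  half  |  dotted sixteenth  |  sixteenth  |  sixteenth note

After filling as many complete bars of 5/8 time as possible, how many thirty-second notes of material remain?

3

One bar of 5/8 = 20 thirty-second notes.
Express everything in thirty-second notes: eighth tied to quarter (eighth + quarter) = 12; sixteenth tied to eighth (sixteenth + eighth) = 6; quarter = 8; quarter note = 8; dotted eighth = 6; half = 16; dotted sixteenth = 3; sixteenth = 2; sixteenth note = 2.
Adding: 12 + 6 + 8 + 8 + 6 + 16 + 3 + 2 + 2 = 63.
63 ÷ 20 = 3 complete bars with 3 thirty-second notes remaining.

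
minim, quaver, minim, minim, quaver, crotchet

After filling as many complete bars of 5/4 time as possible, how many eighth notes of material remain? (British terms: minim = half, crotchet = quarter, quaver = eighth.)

One bar of 5/4 = 10 eighth notes.
Express everything in eighth notes: minim = 4; quaver = 1; minim = 4; minim = 4; quaver = 1; crotchet = 2.
Sum: 4 + 1 + 4 + 4 + 1 + 2 = 16.
16 ÷ 10 = 1 complete bar with 6 eighth notes remaining.

6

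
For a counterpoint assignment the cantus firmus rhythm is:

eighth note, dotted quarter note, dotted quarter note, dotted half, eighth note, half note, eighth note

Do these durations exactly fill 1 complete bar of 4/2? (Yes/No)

No

One bar of 4/2 = 16 eighth notes.
Each duration in eighth notes: eighth note = 1; dotted quarter note = 3; dotted quarter note = 3; dotted half = 6; eighth note = 1; half note = 4; eighth note = 1.
Adding: 1 + 3 + 3 + 6 + 1 + 4 + 1 = 19.
19 exceeds 16, so the answer is No.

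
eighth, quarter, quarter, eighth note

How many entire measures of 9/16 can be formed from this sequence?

One bar of 9/16 = 9 sixteenth notes.
Working in sixteenth notes: eighth = 2; quarter = 4; quarter = 4; eighth note = 2.
Altogether 2 + 4 + 4 + 2 = 12.
12 ÷ 9 = 1 complete bar with 3 left over.

1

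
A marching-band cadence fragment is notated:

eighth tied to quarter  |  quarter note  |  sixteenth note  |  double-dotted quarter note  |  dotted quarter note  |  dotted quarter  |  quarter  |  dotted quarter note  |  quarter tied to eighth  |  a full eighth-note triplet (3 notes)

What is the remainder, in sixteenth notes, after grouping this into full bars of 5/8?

One bar of 5/8 = 10 sixteenth notes.
Working in sixteenth notes: eighth tied to quarter (eighth + quarter) = 6; quarter note = 4; sixteenth note = 1; double-dotted quarter note = 7; dotted quarter note = 6; dotted quarter = 6; quarter = 4; dotted quarter note = 6; quarter tied to eighth (quarter + eighth) = 6; a full eighth-note triplet (3 notes) (three triplet eighths span one quarter) = 4.
Adding: 6 + 4 + 1 + 7 + 6 + 6 + 4 + 6 + 6 + 4 = 50.
50 ÷ 10 = 5 complete bars with 0 sixteenth notes remaining.

0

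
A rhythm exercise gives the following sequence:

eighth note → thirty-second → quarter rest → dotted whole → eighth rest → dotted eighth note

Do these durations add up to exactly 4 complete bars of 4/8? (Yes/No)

No

One bar of 4/8 = 16 thirty-second notes, so 4 bars = 64.
Express everything in thirty-second notes: eighth note = 4; thirty-second = 1; quarter rest = 8; dotted whole = 48; eighth rest = 4; dotted eighth note = 6.
Adding: 4 + 1 + 8 + 48 + 4 + 6 = 71.
71 exceeds 64, so the answer is No.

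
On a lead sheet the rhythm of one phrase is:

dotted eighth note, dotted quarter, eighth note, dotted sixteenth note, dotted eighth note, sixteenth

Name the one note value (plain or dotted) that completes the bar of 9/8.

The bar of 9/8 = 36 thirty-second notes.
Working in thirty-second notes: dotted eighth note = 6; dotted quarter = 12; eighth note = 4; dotted sixteenth note = 3; dotted eighth note = 6; sixteenth = 2.
Altogether 6 + 12 + 4 + 3 + 6 + 2 = 33.
Remaining: 36 − 33 = 3 thirty-second notes, which is a dotted sixteenth note.

dotted sixteenth note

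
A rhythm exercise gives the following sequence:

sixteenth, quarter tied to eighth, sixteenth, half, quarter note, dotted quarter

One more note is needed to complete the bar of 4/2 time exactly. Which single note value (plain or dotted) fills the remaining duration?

dotted quarter note

The bar of 4/2 = 32 sixteenth notes.
Convert each value to sixteenth notes: sixteenth = 1; quarter tied to eighth (quarter + eighth) = 6; sixteenth = 1; half = 8; quarter note = 4; dotted quarter = 6.
Altogether 1 + 6 + 1 + 8 + 4 + 6 = 26.
Remaining: 32 − 26 = 6 sixteenth notes, which is a dotted quarter note.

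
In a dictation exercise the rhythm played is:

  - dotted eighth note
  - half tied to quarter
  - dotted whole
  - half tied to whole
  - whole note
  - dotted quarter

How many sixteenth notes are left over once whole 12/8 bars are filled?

One bar of 12/8 = 24 sixteenth notes.
Express everything in sixteenth notes: dotted eighth note = 3; half tied to quarter (half + quarter) = 12; dotted whole = 24; half tied to whole (half + whole) = 24; whole note = 16; dotted quarter = 6.
Sum: 3 + 12 + 24 + 24 + 16 + 6 = 85.
85 ÷ 24 = 3 complete bars with 13 sixteenth notes remaining.

13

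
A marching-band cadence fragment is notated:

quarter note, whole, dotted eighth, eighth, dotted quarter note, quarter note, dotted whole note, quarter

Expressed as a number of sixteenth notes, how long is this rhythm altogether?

63

Express everything in sixteenth notes: quarter note = 4; whole = 16; dotted eighth = 3; eighth = 2; dotted quarter note = 6; quarter note = 4; dotted whole note = 24; quarter = 4.
Adding: 4 + 16 + 3 + 2 + 6 + 4 + 24 + 4 = 63 sixteenth notes.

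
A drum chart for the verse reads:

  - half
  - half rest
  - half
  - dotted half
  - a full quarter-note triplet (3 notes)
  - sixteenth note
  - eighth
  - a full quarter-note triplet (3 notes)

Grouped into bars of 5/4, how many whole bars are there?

2

One bar of 5/4 = 20 sixteenth notes.
Working in sixteenth notes: half = 8; half rest = 8; half = 8; dotted half = 12; a full quarter-note triplet (3 notes) (three triplet quarters span one half) = 8; sixteenth note = 1; eighth = 2; a full quarter-note triplet (3 notes) (three triplet quarters span one half) = 8.
Total: 8 + 8 + 8 + 12 + 8 + 1 + 2 + 8 = 55.
55 ÷ 20 = 2 complete bars with 15 left over.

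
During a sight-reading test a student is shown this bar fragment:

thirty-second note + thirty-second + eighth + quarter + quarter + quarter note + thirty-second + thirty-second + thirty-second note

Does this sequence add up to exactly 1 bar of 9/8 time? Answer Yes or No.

No

One bar of 9/8 = 36 thirty-second notes.
Working in thirty-second notes: thirty-second note = 1; thirty-second = 1; eighth = 4; quarter = 8; quarter = 8; quarter note = 8; thirty-second = 1; thirty-second = 1; thirty-second note = 1.
Altogether 1 + 1 + 4 + 8 + 8 + 8 + 1 + 1 + 1 = 33.
33 falls short of 36, so the answer is No.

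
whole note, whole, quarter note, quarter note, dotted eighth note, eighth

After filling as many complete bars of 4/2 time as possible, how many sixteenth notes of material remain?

13

One bar of 4/2 = 32 sixteenth notes.
Each duration in sixteenth notes: whole note = 16; whole = 16; quarter note = 4; quarter note = 4; dotted eighth note = 3; eighth = 2.
Total: 16 + 16 + 4 + 4 + 3 + 2 = 45.
45 ÷ 32 = 1 complete bar with 13 sixteenth notes remaining.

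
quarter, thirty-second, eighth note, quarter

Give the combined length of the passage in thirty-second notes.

21

Express everything in thirty-second notes: quarter = 8; thirty-second = 1; eighth note = 4; quarter = 8.
Adding: 8 + 1 + 4 + 8 = 21 thirty-second notes.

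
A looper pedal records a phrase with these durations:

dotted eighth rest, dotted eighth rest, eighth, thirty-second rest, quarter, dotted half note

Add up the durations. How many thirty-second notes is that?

49

Express everything in thirty-second notes: dotted eighth rest = 6; dotted eighth rest = 6; eighth = 4; thirty-second rest = 1; quarter = 8; dotted half note = 24.
Adding: 6 + 6 + 4 + 1 + 8 + 24 = 49 thirty-second notes.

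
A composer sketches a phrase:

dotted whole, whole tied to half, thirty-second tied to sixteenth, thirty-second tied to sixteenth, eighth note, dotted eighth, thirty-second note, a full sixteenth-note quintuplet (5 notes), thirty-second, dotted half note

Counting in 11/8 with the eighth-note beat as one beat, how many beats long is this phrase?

36.5

One eighth-note beat = 4 thirty-second notes.
Each duration in thirty-second notes: dotted whole = 48; whole tied to half (whole + half) = 48; thirty-second tied to sixteenth (thirty-second + sixteenth) = 3; thirty-second tied to sixteenth (thirty-second + sixteenth) = 3; eighth note = 4; dotted eighth = 6; thirty-second note = 1; a full sixteenth-note quintuplet (5 notes) (five quintuplet sixteenths span one quarter) = 8; thirty-second = 1; dotted half note = 24.
Total: 48 + 48 + 3 + 3 + 4 + 6 + 1 + 8 + 1 + 24 = 146.
146 ÷ 4 = 36.5 beats.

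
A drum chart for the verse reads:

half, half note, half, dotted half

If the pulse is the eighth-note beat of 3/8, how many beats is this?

One eighth-note beat = 2 sixteenth notes.
In sixteenth notes: half = 8; half note = 8; half = 8; dotted half = 12.
Adding: 8 + 8 + 8 + 12 = 36.
36 ÷ 2 = 18 beats.

18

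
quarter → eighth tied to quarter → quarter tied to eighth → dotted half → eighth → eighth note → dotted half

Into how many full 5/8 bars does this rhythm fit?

One bar of 5/8 = 5 eighth notes.
Each duration in eighth notes: quarter = 2; eighth tied to quarter (eighth + quarter) = 3; quarter tied to eighth (quarter + eighth) = 3; dotted half = 6; eighth = 1; eighth note = 1; dotted half = 6.
Adding: 2 + 3 + 3 + 6 + 1 + 1 + 6 = 22.
22 ÷ 5 = 4 complete bars with 2 left over.

4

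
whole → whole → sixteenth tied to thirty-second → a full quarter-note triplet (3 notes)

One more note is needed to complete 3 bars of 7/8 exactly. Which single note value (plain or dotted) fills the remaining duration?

thirty-second note

3 bars of 7/8 = 84 thirty-second notes.
Convert each value to thirty-second notes: whole = 32; whole = 32; sixteenth tied to thirty-second (sixteenth + thirty-second) = 3; a full quarter-note triplet (3 notes) (three triplet quarters span one half) = 16.
Total: 32 + 32 + 3 + 16 = 83.
Remaining: 84 − 83 = 1 thirty-second note, which is a thirty-second note.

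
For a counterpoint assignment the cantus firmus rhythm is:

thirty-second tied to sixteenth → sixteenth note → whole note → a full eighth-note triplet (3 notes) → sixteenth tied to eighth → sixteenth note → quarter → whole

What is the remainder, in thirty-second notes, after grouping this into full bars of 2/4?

13

One bar of 2/4 = 16 thirty-second notes.
Each duration in thirty-second notes: thirty-second tied to sixteenth (thirty-second + sixteenth) = 3; sixteenth note = 2; whole note = 32; a full eighth-note triplet (3 notes) (three triplet eighths span one quarter) = 8; sixteenth tied to eighth (sixteenth + eighth) = 6; sixteenth note = 2; quarter = 8; whole = 32.
Adding: 3 + 2 + 32 + 8 + 6 + 2 + 8 + 32 = 93.
93 ÷ 16 = 5 complete bars with 13 thirty-second notes remaining.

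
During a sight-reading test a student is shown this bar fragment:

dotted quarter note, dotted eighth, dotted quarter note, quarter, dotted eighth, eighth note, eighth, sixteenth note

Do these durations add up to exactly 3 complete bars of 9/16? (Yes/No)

One bar of 9/16 = 9 sixteenth notes, so 3 bars = 27.
Express everything in sixteenth notes: dotted quarter note = 6; dotted eighth = 3; dotted quarter note = 6; quarter = 4; dotted eighth = 3; eighth note = 2; eighth = 2; sixteenth note = 1.
Adding: 6 + 3 + 6 + 4 + 3 + 2 + 2 + 1 = 27.
27 equals 27, so the answer is Yes.

Yes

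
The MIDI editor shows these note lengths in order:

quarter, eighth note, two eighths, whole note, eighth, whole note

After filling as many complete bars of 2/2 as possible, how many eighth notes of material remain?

One bar of 2/2 = 8 eighth notes.
Working in eighth notes: quarter = 2; eighth note = 1; eighth = 1; eighth = 1; whole note = 8; eighth = 1; whole note = 8.
Total: 2 + 1 + 1 + 1 + 8 + 1 + 8 = 22.
22 ÷ 8 = 2 complete bars with 6 eighth notes remaining.

6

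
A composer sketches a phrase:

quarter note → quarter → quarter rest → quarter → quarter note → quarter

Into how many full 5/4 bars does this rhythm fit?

1

One bar of 5/4 = 5 quarter notes.
In quarter notes: quarter note = 1; quarter = 1; quarter rest = 1; quarter = 1; quarter note = 1; quarter = 1.
Sum: 1 + 1 + 1 + 1 + 1 + 1 = 6.
6 ÷ 5 = 1 complete bar with 1 left over.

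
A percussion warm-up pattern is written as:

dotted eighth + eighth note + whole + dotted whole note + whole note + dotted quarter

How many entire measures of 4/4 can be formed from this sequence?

4

One bar of 4/4 = 16 sixteenth notes.
In sixteenth notes: dotted eighth = 3; eighth note = 2; whole = 16; dotted whole note = 24; whole note = 16; dotted quarter = 6.
Total: 3 + 2 + 16 + 24 + 16 + 6 = 67.
67 ÷ 16 = 4 complete bars with 3 left over.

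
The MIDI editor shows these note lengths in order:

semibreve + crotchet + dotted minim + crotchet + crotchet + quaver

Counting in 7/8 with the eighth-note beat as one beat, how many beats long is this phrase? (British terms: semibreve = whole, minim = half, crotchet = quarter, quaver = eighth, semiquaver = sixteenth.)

21

One eighth-note beat = 2 sixteenth notes.
Convert each value to sixteenth notes: semibreve = 16; crotchet = 4; dotted minim = 12; crotchet = 4; crotchet = 4; quaver = 2.
Sum: 16 + 4 + 12 + 4 + 4 + 2 = 42.
42 ÷ 2 = 21 beats.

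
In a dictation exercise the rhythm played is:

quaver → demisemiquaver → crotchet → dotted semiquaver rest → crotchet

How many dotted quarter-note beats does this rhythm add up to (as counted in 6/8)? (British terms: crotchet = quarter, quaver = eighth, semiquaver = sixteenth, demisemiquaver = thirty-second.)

One dotted quarter-note beat = 12 thirty-second notes.
Each duration in thirty-second notes: quaver = 4; demisemiquaver = 1; crotchet = 8; dotted semiquaver rest = 3; crotchet = 8.
Total: 4 + 1 + 8 + 3 + 8 = 24.
24 ÷ 12 = 2 beats.

2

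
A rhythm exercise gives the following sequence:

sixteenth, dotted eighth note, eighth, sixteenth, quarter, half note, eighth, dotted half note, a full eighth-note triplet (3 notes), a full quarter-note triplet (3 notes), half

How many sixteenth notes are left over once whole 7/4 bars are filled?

25

One bar of 7/4 = 28 sixteenth notes.
Each duration in sixteenth notes: sixteenth = 1; dotted eighth note = 3; eighth = 2; sixteenth = 1; quarter = 4; half note = 8; eighth = 2; dotted half note = 12; a full eighth-note triplet (3 notes) (three triplet eighths span one quarter) = 4; a full quarter-note triplet (3 notes) (three triplet quarters span one half) = 8; half = 8.
Altogether 1 + 3 + 2 + 1 + 4 + 8 + 2 + 12 + 4 + 8 + 8 = 53.
53 ÷ 28 = 1 complete bar with 25 sixteenth notes remaining.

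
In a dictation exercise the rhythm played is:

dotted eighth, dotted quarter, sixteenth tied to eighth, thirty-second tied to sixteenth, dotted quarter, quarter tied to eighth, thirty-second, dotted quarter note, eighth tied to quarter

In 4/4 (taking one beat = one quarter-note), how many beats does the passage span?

One quarter-note beat = 8 thirty-second notes.
In thirty-second notes: dotted eighth = 6; dotted quarter = 12; sixteenth tied to eighth (sixteenth + eighth) = 6; thirty-second tied to sixteenth (thirty-second + sixteenth) = 3; dotted quarter = 12; quarter tied to eighth (quarter + eighth) = 12; thirty-second = 1; dotted quarter note = 12; eighth tied to quarter (eighth + quarter) = 12.
Total: 6 + 12 + 6 + 3 + 12 + 12 + 1 + 12 + 12 = 76.
76 ÷ 8 = 9.5 beats.

9.5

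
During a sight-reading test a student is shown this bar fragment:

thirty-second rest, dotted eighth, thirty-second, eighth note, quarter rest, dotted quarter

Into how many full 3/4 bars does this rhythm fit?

1

One bar of 3/4 = 24 thirty-second notes.
Convert each value to thirty-second notes: thirty-second rest = 1; dotted eighth = 6; thirty-second = 1; eighth note = 4; quarter rest = 8; dotted quarter = 12.
Adding: 1 + 6 + 1 + 4 + 8 + 12 = 32.
32 ÷ 24 = 1 complete bar with 8 left over.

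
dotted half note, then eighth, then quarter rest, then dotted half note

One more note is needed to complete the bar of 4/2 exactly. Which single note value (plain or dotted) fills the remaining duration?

The bar of 4/2 = 16 eighth notes.
Working in eighth notes: dotted half note = 6; eighth = 1; quarter rest = 2; dotted half note = 6.
Adding: 6 + 1 + 2 + 6 = 15.
Remaining: 16 − 15 = 1 eighth note, which is a eighth note.

eighth note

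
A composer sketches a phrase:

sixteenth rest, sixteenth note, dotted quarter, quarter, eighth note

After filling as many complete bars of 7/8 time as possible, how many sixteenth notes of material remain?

0

One bar of 7/8 = 14 sixteenth notes.
In sixteenth notes: sixteenth rest = 1; sixteenth note = 1; dotted quarter = 6; quarter = 4; eighth note = 2.
Sum: 1 + 1 + 6 + 4 + 2 = 14.
14 ÷ 14 = 1 complete bar with 0 sixteenth notes remaining.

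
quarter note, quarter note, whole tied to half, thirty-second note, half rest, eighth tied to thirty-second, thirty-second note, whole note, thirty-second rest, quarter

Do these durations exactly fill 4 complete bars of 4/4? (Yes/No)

One bar of 4/4 = 32 thirty-second notes, so 4 bars = 128.
Working in thirty-second notes: quarter note = 8; quarter note = 8; whole tied to half (whole + half) = 48; thirty-second note = 1; half rest = 16; eighth tied to thirty-second (eighth + thirty-second) = 5; thirty-second note = 1; whole note = 32; thirty-second rest = 1; quarter = 8.
Altogether 8 + 8 + 48 + 1 + 16 + 5 + 1 + 32 + 1 + 8 = 128.
128 equals 128, so the answer is Yes.

Yes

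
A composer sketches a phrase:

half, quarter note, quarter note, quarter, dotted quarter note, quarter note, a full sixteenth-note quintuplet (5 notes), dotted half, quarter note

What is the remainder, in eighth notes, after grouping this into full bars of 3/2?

1

One bar of 3/2 = 12 eighth notes.
Each duration in eighth notes: half = 4; quarter note = 2; quarter note = 2; quarter = 2; dotted quarter note = 3; quarter note = 2; a full sixteenth-note quintuplet (5 notes) (five quintuplet sixteenths span one quarter) = 2; dotted half = 6; quarter note = 2.
Total: 4 + 2 + 2 + 2 + 3 + 2 + 2 + 6 + 2 = 25.
25 ÷ 12 = 2 complete bars with 1 eighth note remaining.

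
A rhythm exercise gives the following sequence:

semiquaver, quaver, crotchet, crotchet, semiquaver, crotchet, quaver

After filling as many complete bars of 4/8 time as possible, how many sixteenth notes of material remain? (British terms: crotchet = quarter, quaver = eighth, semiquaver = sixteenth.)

2

One bar of 4/8 = 8 sixteenth notes.
In sixteenth notes: semiquaver = 1; quaver = 2; crotchet = 4; crotchet = 4; semiquaver = 1; crotchet = 4; quaver = 2.
Total: 1 + 2 + 4 + 4 + 1 + 4 + 2 = 18.
18 ÷ 8 = 2 complete bars with 2 sixteenth notes remaining.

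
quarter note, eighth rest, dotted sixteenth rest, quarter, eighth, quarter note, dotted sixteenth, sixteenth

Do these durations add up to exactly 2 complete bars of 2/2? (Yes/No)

One bar of 2/2 = 32 thirty-second notes, so 2 bars = 64.
Working in thirty-second notes: quarter note = 8; eighth rest = 4; dotted sixteenth rest = 3; quarter = 8; eighth = 4; quarter note = 8; dotted sixteenth = 3; sixteenth = 2.
Altogether 8 + 4 + 3 + 8 + 4 + 8 + 3 + 2 = 40.
40 falls short of 64, so the answer is No.

No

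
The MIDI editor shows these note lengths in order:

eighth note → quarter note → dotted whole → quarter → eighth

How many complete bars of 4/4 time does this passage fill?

2

One bar of 4/4 = 8 eighth notes.
Working in eighth notes: eighth note = 1; quarter note = 2; dotted whole = 12; quarter = 2; eighth = 1.
Altogether 1 + 2 + 12 + 2 + 1 = 18.
18 ÷ 8 = 2 complete bars with 2 left over.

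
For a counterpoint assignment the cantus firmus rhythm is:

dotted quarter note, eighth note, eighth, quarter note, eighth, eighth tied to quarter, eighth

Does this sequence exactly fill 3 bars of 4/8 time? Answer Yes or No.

One bar of 4/8 = 4 eighth notes, so 3 bars = 12.
In eighth notes: dotted quarter note = 3; eighth note = 1; eighth = 1; quarter note = 2; eighth = 1; eighth tied to quarter (eighth + quarter) = 3; eighth = 1.
Sum: 3 + 1 + 1 + 2 + 1 + 3 + 1 = 12.
12 equals 12, so the answer is Yes.

Yes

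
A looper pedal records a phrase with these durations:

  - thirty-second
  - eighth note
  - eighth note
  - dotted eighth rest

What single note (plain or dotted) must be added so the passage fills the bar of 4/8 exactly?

thirty-second note

The bar of 4/8 = 16 thirty-second notes.
Convert each value to thirty-second notes: thirty-second = 1; eighth note = 4; eighth note = 4; dotted eighth rest = 6.
Altogether 1 + 4 + 4 + 6 = 15.
Remaining: 16 − 15 = 1 thirty-second note, which is a thirty-second note.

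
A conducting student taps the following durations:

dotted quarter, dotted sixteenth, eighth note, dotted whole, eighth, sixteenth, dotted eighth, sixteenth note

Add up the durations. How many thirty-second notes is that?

Express everything in thirty-second notes: dotted quarter = 12; dotted sixteenth = 3; eighth note = 4; dotted whole = 48; eighth = 4; sixteenth = 2; dotted eighth = 6; sixteenth note = 2.
Altogether 12 + 3 + 4 + 48 + 4 + 2 + 6 + 2 = 81 thirty-second notes.

81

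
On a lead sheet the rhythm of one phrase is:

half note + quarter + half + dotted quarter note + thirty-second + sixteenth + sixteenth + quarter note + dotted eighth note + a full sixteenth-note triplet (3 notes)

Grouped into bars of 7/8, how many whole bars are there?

2

One bar of 7/8 = 28 thirty-second notes.
Working in thirty-second notes: half note = 16; quarter = 8; half = 16; dotted quarter note = 12; thirty-second = 1; sixteenth = 2; sixteenth = 2; quarter note = 8; dotted eighth note = 6; a full sixteenth-note triplet (3 notes) (three triplet sixteenths span one eighth) = 4.
Adding: 16 + 8 + 16 + 12 + 1 + 2 + 2 + 8 + 6 + 4 = 75.
75 ÷ 28 = 2 complete bars with 19 left over.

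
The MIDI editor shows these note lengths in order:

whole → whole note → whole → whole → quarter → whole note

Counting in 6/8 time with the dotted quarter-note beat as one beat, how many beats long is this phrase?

One dotted quarter-note beat = 3 eighth notes.
Express everything in eighth notes: whole = 8; whole note = 8; whole = 8; whole = 8; quarter = 2; whole note = 8.
Sum: 8 + 8 + 8 + 8 + 2 + 8 = 42.
42 ÷ 3 = 14 beats.

14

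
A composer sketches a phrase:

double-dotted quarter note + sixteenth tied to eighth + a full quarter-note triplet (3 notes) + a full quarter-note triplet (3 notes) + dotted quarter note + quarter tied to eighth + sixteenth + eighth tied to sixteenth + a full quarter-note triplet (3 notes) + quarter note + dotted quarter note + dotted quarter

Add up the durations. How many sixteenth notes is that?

66

Express everything in sixteenth notes: double-dotted quarter note = 7; sixteenth tied to eighth (sixteenth + eighth) = 3; a full quarter-note triplet (3 notes) (three triplet quarters span one half) = 8; a full quarter-note triplet (3 notes) (three triplet quarters span one half) = 8; dotted quarter note = 6; quarter tied to eighth (quarter + eighth) = 6; sixteenth = 1; eighth tied to sixteenth (eighth + sixteenth) = 3; a full quarter-note triplet (3 notes) (three triplet quarters span one half) = 8; quarter note = 4; dotted quarter note = 6; dotted quarter = 6.
Sum: 7 + 3 + 8 + 8 + 6 + 6 + 1 + 3 + 8 + 4 + 6 + 6 = 66 sixteenth notes.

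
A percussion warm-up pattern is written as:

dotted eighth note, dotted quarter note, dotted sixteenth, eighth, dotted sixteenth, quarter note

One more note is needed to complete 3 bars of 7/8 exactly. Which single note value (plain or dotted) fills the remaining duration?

3 bars of 7/8 = 84 thirty-second notes.
Convert each value to thirty-second notes: dotted eighth note = 6; dotted quarter note = 12; dotted sixteenth = 3; eighth = 4; dotted sixteenth = 3; quarter note = 8.
Adding: 6 + 12 + 3 + 4 + 3 + 8 = 36.
Remaining: 84 − 36 = 48 thirty-second notes, which is a dotted whole note.

dotted whole note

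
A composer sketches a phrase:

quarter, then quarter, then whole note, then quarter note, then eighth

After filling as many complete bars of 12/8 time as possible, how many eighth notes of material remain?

One bar of 12/8 = 12 eighth notes.
Each duration in eighth notes: quarter = 2; quarter = 2; whole note = 8; quarter note = 2; eighth = 1.
Total: 2 + 2 + 8 + 2 + 1 = 15.
15 ÷ 12 = 1 complete bar with 3 eighth notes remaining.

3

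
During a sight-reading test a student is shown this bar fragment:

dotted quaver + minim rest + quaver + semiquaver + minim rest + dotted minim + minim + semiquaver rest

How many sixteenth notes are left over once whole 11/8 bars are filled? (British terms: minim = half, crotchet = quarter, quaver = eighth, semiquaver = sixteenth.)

One bar of 11/8 = 22 sixteenth notes.
Convert each value to sixteenth notes: dotted quaver = 3; minim rest = 8; quaver = 2; semiquaver = 1; minim rest = 8; dotted minim = 12; minim = 8; semiquaver rest = 1.
Altogether 3 + 8 + 2 + 1 + 8 + 12 + 8 + 1 = 43.
43 ÷ 22 = 1 complete bar with 21 sixteenth notes remaining.

21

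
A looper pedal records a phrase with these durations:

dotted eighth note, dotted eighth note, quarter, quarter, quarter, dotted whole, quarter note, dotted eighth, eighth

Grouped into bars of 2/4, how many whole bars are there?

One bar of 2/4 = 8 sixteenth notes.
Express everything in sixteenth notes: dotted eighth note = 3; dotted eighth note = 3; quarter = 4; quarter = 4; quarter = 4; dotted whole = 24; quarter note = 4; dotted eighth = 3; eighth = 2.
Altogether 3 + 3 + 4 + 4 + 4 + 24 + 4 + 3 + 2 = 51.
51 ÷ 8 = 6 complete bars with 3 left over.

6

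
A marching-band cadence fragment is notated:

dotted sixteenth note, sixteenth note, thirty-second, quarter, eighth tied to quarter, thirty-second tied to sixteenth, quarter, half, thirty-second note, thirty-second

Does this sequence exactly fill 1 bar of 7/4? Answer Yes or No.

No

One bar of 7/4 = 56 thirty-second notes.
Convert each value to thirty-second notes: dotted sixteenth note = 3; sixteenth note = 2; thirty-second = 1; quarter = 8; eighth tied to quarter (eighth + quarter) = 12; thirty-second tied to sixteenth (thirty-second + sixteenth) = 3; quarter = 8; half = 16; thirty-second note = 1; thirty-second = 1.
Adding: 3 + 2 + 1 + 8 + 12 + 3 + 8 + 16 + 1 + 1 = 55.
55 falls short of 56, so the answer is No.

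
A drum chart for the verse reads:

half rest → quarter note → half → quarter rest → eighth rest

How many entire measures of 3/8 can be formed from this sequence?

One bar of 3/8 = 3 eighth notes.
Convert each value to eighth notes: half rest = 4; quarter note = 2; half = 4; quarter rest = 2; eighth rest = 1.
Altogether 4 + 2 + 4 + 2 + 1 = 13.
13 ÷ 3 = 4 complete bars with 1 left over.

4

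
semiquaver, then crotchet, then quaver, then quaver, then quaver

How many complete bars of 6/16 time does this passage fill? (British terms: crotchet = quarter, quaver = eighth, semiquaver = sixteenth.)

1

One bar of 6/16 = 6 sixteenth notes.
In sixteenth notes: semiquaver = 1; crotchet = 4; quaver = 2; quaver = 2; quaver = 2.
Altogether 1 + 4 + 2 + 2 + 2 = 11.
11 ÷ 6 = 1 complete bar with 5 left over.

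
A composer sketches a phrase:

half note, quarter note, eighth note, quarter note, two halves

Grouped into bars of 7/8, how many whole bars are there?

2

One bar of 7/8 = 7 eighth notes.
Working in eighth notes: half note = 4; quarter note = 2; eighth note = 1; quarter note = 2; half = 4; half = 4.
Altogether 4 + 2 + 1 + 2 + 4 + 4 = 17.
17 ÷ 7 = 2 complete bars with 3 left over.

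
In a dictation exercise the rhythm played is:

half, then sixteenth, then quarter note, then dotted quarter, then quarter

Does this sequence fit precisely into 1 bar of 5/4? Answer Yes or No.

One bar of 5/4 = 20 sixteenth notes.
In sixteenth notes: half = 8; sixteenth = 1; quarter note = 4; dotted quarter = 6; quarter = 4.
Adding: 8 + 1 + 4 + 6 + 4 = 23.
23 exceeds 20, so the answer is No.

No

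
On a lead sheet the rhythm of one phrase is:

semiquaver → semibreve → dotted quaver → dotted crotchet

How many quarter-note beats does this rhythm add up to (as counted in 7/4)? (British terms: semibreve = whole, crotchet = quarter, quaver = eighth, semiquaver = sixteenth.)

6.5

One quarter-note beat = 4 sixteenth notes.
Each duration in sixteenth notes: semiquaver = 1; semibreve = 16; dotted quaver = 3; dotted crotchet = 6.
Total: 1 + 16 + 3 + 6 = 26.
26 ÷ 4 = 6.5 beats.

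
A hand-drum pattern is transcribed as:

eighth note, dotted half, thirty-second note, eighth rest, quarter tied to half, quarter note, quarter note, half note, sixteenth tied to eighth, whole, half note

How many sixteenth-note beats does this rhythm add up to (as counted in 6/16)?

71.5

One sixteenth-note beat = 2 thirty-second notes.
Express everything in thirty-second notes: eighth note = 4; dotted half = 24; thirty-second note = 1; eighth rest = 4; quarter tied to half (quarter + half) = 24; quarter note = 8; quarter note = 8; half note = 16; sixteenth tied to eighth (sixteenth + eighth) = 6; whole = 32; half note = 16.
Adding: 4 + 24 + 1 + 4 + 24 + 8 + 8 + 16 + 6 + 32 + 16 = 143.
143 ÷ 2 = 71.5 beats.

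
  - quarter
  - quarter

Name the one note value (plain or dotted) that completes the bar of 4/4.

The bar of 4/4 = 4 quarter notes.
Express everything in quarter notes: quarter = 1; quarter = 1.
Altogether 1 + 1 = 2.
Remaining: 4 − 2 = 2 quarter notes, which is a half note.

half note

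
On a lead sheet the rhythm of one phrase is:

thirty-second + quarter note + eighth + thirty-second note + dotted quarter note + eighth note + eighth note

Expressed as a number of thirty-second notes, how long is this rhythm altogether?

34

In thirty-second notes: thirty-second = 1; quarter note = 8; eighth = 4; thirty-second note = 1; dotted quarter note = 12; eighth note = 4; eighth note = 4.
Total: 1 + 8 + 4 + 1 + 12 + 4 + 4 = 34 thirty-second notes.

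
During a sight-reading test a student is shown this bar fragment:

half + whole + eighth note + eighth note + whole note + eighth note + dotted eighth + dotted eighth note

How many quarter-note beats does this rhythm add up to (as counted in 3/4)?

13

One quarter-note beat = 4 sixteenth notes.
Express everything in sixteenth notes: half = 8; whole = 16; eighth note = 2; eighth note = 2; whole note = 16; eighth note = 2; dotted eighth = 3; dotted eighth note = 3.
Altogether 8 + 16 + 2 + 2 + 16 + 2 + 3 + 3 = 52.
52 ÷ 4 = 13 beats.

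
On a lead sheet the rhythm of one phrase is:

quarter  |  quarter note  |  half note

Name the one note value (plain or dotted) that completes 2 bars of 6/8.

2 bars of 6/8 = 6 quarter notes.
Convert each value to quarter notes: quarter = 1; quarter note = 1; half note = 2.
Adding: 1 + 1 + 2 = 4.
Remaining: 6 − 4 = 2 quarter notes, which is a half note.

half note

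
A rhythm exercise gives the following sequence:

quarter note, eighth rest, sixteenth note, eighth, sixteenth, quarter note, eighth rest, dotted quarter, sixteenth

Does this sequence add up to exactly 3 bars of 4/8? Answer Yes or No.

One bar of 4/8 = 8 sixteenth notes, so 3 bars = 24.
Convert each value to sixteenth notes: quarter note = 4; eighth rest = 2; sixteenth note = 1; eighth = 2; sixteenth = 1; quarter note = 4; eighth rest = 2; dotted quarter = 6; sixteenth = 1.
Sum: 4 + 2 + 1 + 2 + 1 + 4 + 2 + 6 + 1 = 23.
23 falls short of 24, so the answer is No.

No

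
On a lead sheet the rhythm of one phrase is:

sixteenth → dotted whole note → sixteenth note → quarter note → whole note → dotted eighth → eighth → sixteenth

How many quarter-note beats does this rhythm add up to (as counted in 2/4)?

13

One quarter-note beat = 4 sixteenth notes.
Express everything in sixteenth notes: sixteenth = 1; dotted whole note = 24; sixteenth note = 1; quarter note = 4; whole note = 16; dotted eighth = 3; eighth = 2; sixteenth = 1.
Altogether 1 + 24 + 1 + 4 + 16 + 3 + 2 + 1 = 52.
52 ÷ 4 = 13 beats.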